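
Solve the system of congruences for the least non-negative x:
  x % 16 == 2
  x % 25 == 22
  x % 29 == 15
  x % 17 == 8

150322

From x ≡ 2 (mod 16) write x = 2 + 16t. Substituting into x ≡ 22 (mod 25) gives 16t ≡ 20 (mod 25), and since 16⁻¹ ≡ 11 (mod 25), t ≡ 20. Hence x ≡ 2 + 16·20 = 322 (mod 400).
From x ≡ 322 (mod 400) write x = 322 + 400t. Substituting into x ≡ 15 (mod 29) gives 400t ≡ 12 (mod 29), and since 23⁻¹ ≡ 24 (mod 29), t ≡ 27. Hence x ≡ 322 + 400·27 = 11122 (mod 11600).
From x ≡ 11122 (mod 11600) write x = 11122 + 11600t. Substituting into x ≡ 8 (mod 17) gives 11600t ≡ 4 (mod 17), and since 6⁻¹ ≡ 3 (mod 17), t ≡ 12. Hence x ≡ 11122 + 11600·12 = 150322 (mod 197200).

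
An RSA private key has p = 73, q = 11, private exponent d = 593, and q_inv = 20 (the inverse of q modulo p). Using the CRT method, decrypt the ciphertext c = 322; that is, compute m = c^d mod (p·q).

313

d_p = d mod (p−1) = 593 mod 72 = 17; d_q = d mod (q−1) = 3.
m₁ = c^(d_p) mod p: c ≡ 30 (mod 73), and 30^17 mod 73 = 21.
m₂ = c^(d_q) mod q: c ≡ 3 (mod 11), and 3^3 mod 11 = 5.
h = q_inv·(m₁ − m₂) mod p = 20·(21 − 5) mod 73 = 28.
m = m₂ + h·q = 5 + 28·11 = 313.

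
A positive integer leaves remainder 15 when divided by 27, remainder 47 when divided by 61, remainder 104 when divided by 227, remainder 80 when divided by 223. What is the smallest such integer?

20449626

The moduli are pairwise coprime; M = 27·61·227·223 = 83372787.
M/27 = 3087881; 3087881 ≡ 26 (mod 27); 26·26 ≡ 1, so inverse 26.
M/61 = 1366767; 1366767 ≡ 1 (mod 61), inverse 1.
M/227 = 367281; 367281 ≡ 222 (mod 227); 222·136 ≡ 1, so inverse 136.
M/223 = 373869; 373869 ≡ 121 (mod 223); 121·94 ≡ 1, so inverse 94.
n ≡ 15·3087881·26 + 47·1366767·1 + 104·367281·136 + 80·373869·94 = 9274828983.
9274828983 mod 83372787 = 20449626.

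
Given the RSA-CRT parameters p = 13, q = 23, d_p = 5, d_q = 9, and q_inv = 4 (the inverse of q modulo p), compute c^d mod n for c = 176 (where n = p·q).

37

m₁ = c^(d_p) mod p: c ≡ 7 (mod 13), and 7^5 mod 13 = 11.
m₂ = c^(d_q) mod q: c ≡ 15 (mod 23), and 15^9 mod 23 = 14.
h = q_inv·(m₁ − m₂) mod p = 4·(11 − 14) mod 13 = 1.
m = m₂ + h·q = 14 + 1·23 = 37.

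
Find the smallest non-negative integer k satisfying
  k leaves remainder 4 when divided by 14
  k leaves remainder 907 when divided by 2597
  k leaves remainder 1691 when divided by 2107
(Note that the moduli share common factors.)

Combine the congruences pairwise.
gcd(14, 2597) = 7 and 7 | (907 − 4), so the pair is consistent; merging gives k ≡ 3504 (mod 5194), where 5194 = lcm(14, 2597).
gcd(5194, 2107) = 49 and 49 | (1691 − 3504), so the pair is consistent; merging gives k ≡ 206070 (mod 223342), where 223342 = lcm(5194, 2107).
The solution is unique modulo lcm(14, 2597, 2107) = 223342.

206070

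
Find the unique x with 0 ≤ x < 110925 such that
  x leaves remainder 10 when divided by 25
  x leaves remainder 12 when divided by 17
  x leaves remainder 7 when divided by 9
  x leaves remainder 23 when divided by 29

The moduli are pairwise coprime; N = 25·17·9·29 = 110925.
N/25 = 4437; 4437 ≡ 12 (mod 25); 12·23 ≡ 1, so inverse 23.
N/17 = 6525; 6525 ≡ 14 (mod 17); 14·11 ≡ 1, so inverse 11.
N/9 = 12325; 12325 ≡ 4 (mod 9); 4·7 ≡ 1, so inverse 7.
N/29 = 3825; 3825 ≡ 26 (mod 29); 26·19 ≡ 1, so inverse 19.
x ≡ 10·4437·23 + 12·6525·11 + 7·12325·7 + 23·3825·19 = 4157260.
4157260 mod 110925 = 53035.

53035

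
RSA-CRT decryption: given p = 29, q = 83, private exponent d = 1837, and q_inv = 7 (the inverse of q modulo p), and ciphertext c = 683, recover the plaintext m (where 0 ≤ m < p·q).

2182

d_p = d mod (p−1) = 1837 mod 28 = 17; d_q = d mod (q−1) = 33.
m₁ = c^(d_p) mod p: c ≡ 16 (mod 29), and 16^17 mod 29 = 7.
m₂ = c^(d_q) mod q: c ≡ 19 (mod 83), and 19^33 mod 83 = 24.
h = q_inv·(m₁ − m₂) mod p = 7·(7 − 24) mod 29 = 26.
m = m₂ + h·q = 24 + 26·83 = 2182.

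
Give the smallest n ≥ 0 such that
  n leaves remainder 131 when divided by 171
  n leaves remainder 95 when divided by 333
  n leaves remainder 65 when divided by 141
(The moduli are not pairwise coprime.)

36725

Combine the congruences pairwise.
gcd(171, 333) = 9 and 9 | (95 − 131), so the pair is consistent; merging gives n ≡ 5090 (mod 6327), where 6327 = lcm(171, 333).
gcd(6327, 141) = 3 and 3 | (65 − 5090), so the pair is consistent; merging gives n ≡ 36725 (mod 297369), where 297369 = lcm(6327, 141).
The solution is unique modulo lcm(171, 333, 141) = 297369.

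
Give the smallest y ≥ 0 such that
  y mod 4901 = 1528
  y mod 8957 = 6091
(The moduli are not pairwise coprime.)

Combine the congruences pairwise.
gcd(4901, 8957) = 169 and 169 | (6091 − 1528), so the pair is consistent; merging gives y ≡ 158360 (mod 259753), where 259753 = lcm(4901, 8957).
The solution is unique modulo lcm(4901, 8957) = 259753.

158360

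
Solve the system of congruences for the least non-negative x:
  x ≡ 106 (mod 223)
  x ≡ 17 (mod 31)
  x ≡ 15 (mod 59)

From x ≡ 106 (mod 223) write x = 106 + 223t. Substituting into x ≡ 17 (mod 31) gives 223t ≡ 4 (mod 31), and since 6⁻¹ ≡ 26 (mod 31), t ≡ 11. Hence x ≡ 106 + 223·11 = 2559 (mod 6913).
From x ≡ 2559 (mod 6913) write x = 2559 + 6913t. Substituting into x ≡ 15 (mod 59) gives 6913t ≡ 52 (mod 59), and since 10⁻¹ ≡ 6 (mod 59), t ≡ 17. Hence x ≡ 2559 + 6913·17 = 120080 (mod 407867).

120080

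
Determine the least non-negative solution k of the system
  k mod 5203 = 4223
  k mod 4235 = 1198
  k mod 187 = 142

1148883

gcd(5203, 4235) = 121 and 121 | (1198 − 4223), so the pair is consistent; merging gives k ≡ 56253 (mod 182105), where 182105 = lcm(5203, 4235).
gcd(182105, 187) = 11 and 11 | (142 − 56253), so the pair is consistent; merging gives k ≡ 1148883 (mod 3095785), where 3095785 = lcm(182105, 187).
The solution is unique modulo lcm(5203, 4235, 187) = 3095785.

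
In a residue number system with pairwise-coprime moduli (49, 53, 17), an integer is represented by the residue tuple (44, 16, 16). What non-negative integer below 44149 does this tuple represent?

The moduli are pairwise coprime; N = 49·53·17 = 44149.
N/49 = 901; 901 ≡ 19 (mod 49); 19·31 ≡ 1, so inverse 31.
N/53 = 833; 833 ≡ 38 (mod 53); 38·7 ≡ 1, so inverse 7.
N/17 = 2597; 2597 ≡ 13 (mod 17); 13·4 ≡ 1, so inverse 4.
x ≡ 44·901·31 + 16·833·7 + 16·2597·4 = 1488468.
1488468 mod 44149 = 31551.

31551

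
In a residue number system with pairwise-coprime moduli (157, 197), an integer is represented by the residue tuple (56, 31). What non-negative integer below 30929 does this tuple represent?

From x ≡ 56 (mod 157) write x = 56 + 157t. Substituting into x ≡ 31 (mod 197) gives 157t ≡ 172 (mod 197), and since 157⁻¹ ≡ 64 (mod 197), t ≡ 173. Hence x ≡ 56 + 157·173 = 27217 (mod 30929).

27217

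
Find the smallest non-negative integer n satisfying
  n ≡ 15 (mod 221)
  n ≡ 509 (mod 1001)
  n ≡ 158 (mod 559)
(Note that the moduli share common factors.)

520028

gcd(221, 1001) = 13 and 13 | (509 − 15), so the pair is consistent; merging gives n ≡ 9518 (mod 17017), where 17017 = lcm(221, 1001).
gcd(17017, 559) = 13 and 13 | (158 − 9518), so the pair is consistent; merging gives n ≡ 520028 (mod 731731), where 731731 = lcm(17017, 559).
The solution is unique modulo lcm(221, 1001, 559) = 731731.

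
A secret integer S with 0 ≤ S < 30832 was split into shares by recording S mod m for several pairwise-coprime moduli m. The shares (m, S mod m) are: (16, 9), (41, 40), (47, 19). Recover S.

5001

The moduli are pairwise coprime; N = 16·41·47 = 30832.
N/16 = 1927; 1927 ≡ 7 (mod 16); 7·7 ≡ 1, so inverse 7.
N/41 = 752; 752 ≡ 14 (mod 41); 14·3 ≡ 1, so inverse 3.
N/47 = 656; 656 ≡ 45 (mod 47); 45·23 ≡ 1, so inverse 23.
S ≡ 9·1927·7 + 40·752·3 + 19·656·23 = 498313.
498313 mod 30832 = 5001.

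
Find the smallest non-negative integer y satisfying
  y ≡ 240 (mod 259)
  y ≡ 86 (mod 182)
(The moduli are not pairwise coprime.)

Combine the congruences pairwise.
gcd(259, 182) = 7 and 7 | (86 − 240), so the pair is consistent; merging gives y ≡ 6456 (mod 6734), where 6734 = lcm(259, 182).
The solution is unique modulo lcm(259, 182) = 6734.

6456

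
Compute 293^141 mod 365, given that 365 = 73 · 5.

293

Mod 73: 293 ≡ 1; by Fermat, exponent reduces to 141 mod 72 = 69; 1^69 ≡ 1 (mod 73).
Mod 5: 293 ≡ 3; by Fermat, exponent reduces to 141 mod 4 = 1; 3^1 ≡ 3 (mod 5).
Combine by CRT: x ≡ 1 (mod 73), x ≡ 3 (mod 5) ⇒ x ≡ 293 (mod 365).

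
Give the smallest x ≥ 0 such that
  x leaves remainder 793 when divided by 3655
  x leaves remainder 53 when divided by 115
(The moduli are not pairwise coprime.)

8103

gcd(3655, 115) = 5 and 5 | (53 − 793), so the pair is consistent; merging gives x ≡ 8103 (mod 84065), where 84065 = lcm(3655, 115).
The solution is unique modulo lcm(3655, 115) = 84065.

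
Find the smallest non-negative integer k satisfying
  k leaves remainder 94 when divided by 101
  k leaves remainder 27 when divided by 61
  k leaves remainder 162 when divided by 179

From k ≡ 94 (mod 101) write k = 94 + 101t. Substituting into k ≡ 27 (mod 61) gives 101t ≡ 55 (mod 61), and since 40⁻¹ ≡ 29 (mod 61), t ≡ 9. Hence k ≡ 94 + 101·9 = 1003 (mod 6161).
From k ≡ 1003 (mod 6161) write k = 1003 + 6161t. Substituting into k ≡ 162 (mod 179) gives 6161t ≡ 54 (mod 179), and since 75⁻¹ ≡ 74 (mod 179), t ≡ 58. Hence k ≡ 1003 + 6161·58 = 358341 (mod 1102819).

358341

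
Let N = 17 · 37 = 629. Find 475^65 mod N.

475

Mod 17: 475 ≡ 16; by Fermat, exponent reduces to 65 mod 16 = 1; 16^1 ≡ 16 (mod 17).
Mod 37: 475 ≡ 31; by Fermat, exponent reduces to 65 mod 36 = 29; 31^29 ≡ 31 (mod 37).
Combine by CRT: x ≡ 16 (mod 17), x ≡ 31 (mod 37) ⇒ x ≡ 475 (mod 629).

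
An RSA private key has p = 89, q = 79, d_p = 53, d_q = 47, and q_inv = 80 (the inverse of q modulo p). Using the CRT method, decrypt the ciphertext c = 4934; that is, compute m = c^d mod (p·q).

167

m₁ = c^(d_p) mod p: c ≡ 39 (mod 89), and 39^53 mod 89 = 78.
m₂ = c^(d_q) mod q: c ≡ 36 (mod 79), and 36^47 mod 79 = 9.
h = q_inv·(m₁ − m₂) mod p = 80·(78 − 9) mod 89 = 2.
m = m₂ + h·q = 9 + 2·79 = 167.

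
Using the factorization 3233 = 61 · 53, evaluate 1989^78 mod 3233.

2492

Mod 61: 1989 ≡ 37; by Fermat, exponent reduces to 78 mod 60 = 18; 37^18 ≡ 52 (mod 61).
Mod 53: 1989 ≡ 28; by Fermat, exponent reduces to 78 mod 52 = 26; 28^26 ≡ 1 (mod 53).
Combine by CRT: x ≡ 52 (mod 61), x ≡ 1 (mod 53) ⇒ x ≡ 2492 (mod 3233).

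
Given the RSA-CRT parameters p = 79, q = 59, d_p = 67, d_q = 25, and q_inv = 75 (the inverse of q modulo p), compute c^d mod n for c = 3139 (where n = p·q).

m₁ = c^(d_p) mod p: c ≡ 58 (mod 79), and 58^67 mod 79 = 33.
m₂ = c^(d_q) mod q: c ≡ 12 (mod 59), and 12^25 mod 59 = 35.
h = q_inv·(m₁ − m₂) mod p = 75·(33 − 35) mod 79 = 8.
m = m₂ + h·q = 35 + 8·59 = 507.

507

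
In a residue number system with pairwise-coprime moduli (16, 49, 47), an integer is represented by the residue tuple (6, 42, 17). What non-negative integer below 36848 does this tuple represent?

35126

Combine the congruences pairwise.
From x ≡ 6 (mod 16) write x = 6 + 16t. Substituting into x ≡ 42 (mod 49) gives 16t ≡ 36 (mod 49), and since 16⁻¹ ≡ 46 (mod 49), t ≡ 39. Hence x ≡ 6 + 16·39 = 630 (mod 784).
From x ≡ 630 (mod 784) write x = 630 + 784t. Substituting into x ≡ 17 (mod 47) gives 784t ≡ 45 (mod 47), and since 32⁻¹ ≡ 25 (mod 47), t ≡ 44. Hence x ≡ 630 + 784·44 = 35126 (mod 36848).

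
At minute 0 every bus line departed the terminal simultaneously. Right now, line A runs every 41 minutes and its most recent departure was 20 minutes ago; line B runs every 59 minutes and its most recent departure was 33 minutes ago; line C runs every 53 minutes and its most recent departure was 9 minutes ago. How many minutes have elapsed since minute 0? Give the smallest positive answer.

From t ≡ 20 (mod 41) write t = 20 + 41s. Substituting into t ≡ 33 (mod 59) gives 41s ≡ 13 (mod 59), and since 41⁻¹ ≡ 36 (mod 59), s ≡ 55. Hence t ≡ 20 + 41·55 = 2275 (mod 2419).
From t ≡ 2275 (mod 2419) write t = 2275 + 2419s. Substituting into t ≡ 9 (mod 53) gives 2419s ≡ 13 (mod 53), and since 34⁻¹ ≡ 39 (mod 53), s ≡ 30. Hence t ≡ 2275 + 2419·30 = 74845 (mod 128207).

74845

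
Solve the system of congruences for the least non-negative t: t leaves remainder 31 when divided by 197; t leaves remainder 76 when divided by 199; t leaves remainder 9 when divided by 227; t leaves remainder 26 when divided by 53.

452025790

From t ≡ 31 (mod 197) write t = 31 + 197s. Substituting into t ≡ 76 (mod 199) gives 197s ≡ 45 (mod 199), and since 197⁻¹ ≡ 99 (mod 199), s ≡ 77. Hence t ≡ 31 + 197·77 = 15200 (mod 39203).
From t ≡ 15200 (mod 39203) write t = 15200 + 39203s. Substituting into t ≡ 9 (mod 227) gives 39203s ≡ 18 (mod 227), and since 159⁻¹ ≡ 10 (mod 227), s ≡ 180. Hence t ≡ 15200 + 39203·180 = 7071740 (mod 8899081).
From t ≡ 7071740 (mod 8899081) write t = 7071740 + 8899081s. Substituting into t ≡ 26 (mod 53) gives 8899081s ≡ 23 (mod 53), and since 10⁻¹ ≡ 16 (mod 53), s ≡ 50. Hence t ≡ 7071740 + 8899081·50 = 452025790 (mod 471651293).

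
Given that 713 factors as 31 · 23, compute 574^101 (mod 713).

574

Mod 31: 574 ≡ 16; by Fermat, exponent reduces to 101 mod 30 = 11; 16^11 ≡ 16 (mod 31).
Mod 23: 574 ≡ 22; by Fermat, exponent reduces to 101 mod 22 = 13; 22^13 ≡ 22 (mod 23).
Combine by CRT: x ≡ 16 (mod 31), x ≡ 22 (mod 23) ⇒ x ≡ 574 (mod 713).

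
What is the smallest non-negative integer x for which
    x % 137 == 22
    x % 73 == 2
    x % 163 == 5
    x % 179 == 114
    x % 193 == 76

From x ≡ 22 (mod 137) write x = 22 + 137t. Substituting into x ≡ 2 (mod 73) gives 137t ≡ 53 (mod 73), and since 64⁻¹ ≡ 8 (mod 73), t ≡ 59. Hence x ≡ 22 + 137·59 = 8105 (mod 10001).
From x ≡ 8105 (mod 10001) write x = 8105 + 10001t. Substituting into x ≡ 5 (mod 163) gives 10001t ≡ 50 (mod 163), and since 58⁻¹ ≡ 104 (mod 163), t ≡ 147. Hence x ≡ 8105 + 10001·147 = 1478252 (mod 1630163).
From x ≡ 1478252 (mod 1630163) write x = 1478252 + 1630163t. Substituting into x ≡ 114 (mod 179) gives 1630163t ≡ 44 (mod 179), and since 10⁻¹ ≡ 18 (mod 179), t ≡ 76. Hence x ≡ 1478252 + 1630163·76 = 125370640 (mod 291799177).
From x ≡ 125370640 (mod 291799177) write x = 125370640 + 291799177t. Substituting into x ≡ 76 (mod 193) gives 291799177t ≡ 113 (mod 193), and since 161⁻¹ ≡ 6 (mod 193), t ≡ 99. Hence x ≡ 125370640 + 291799177·99 = 29013489163 (mod 56317241161).

29013489163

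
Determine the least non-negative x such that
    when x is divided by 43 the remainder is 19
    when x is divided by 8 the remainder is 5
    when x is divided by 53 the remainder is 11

965

The moduli are pairwise coprime; N = 43·8·53 = 18232.
N/43 = 424; 424 ≡ 37 (mod 43); 37·7 ≡ 1, so inverse 7.
N/8 = 2279; 2279 ≡ 7 (mod 8); 7·7 ≡ 1, so inverse 7.
N/53 = 344; 344 ≡ 26 (mod 53); 26·51 ≡ 1, so inverse 51.
x ≡ 19·424·7 + 5·2279·7 + 11·344·51 = 329141.
329141 mod 18232 = 965.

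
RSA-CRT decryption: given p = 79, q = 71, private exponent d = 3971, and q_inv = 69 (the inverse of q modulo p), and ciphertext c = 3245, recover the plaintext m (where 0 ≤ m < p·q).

4264

d_p = d mod (p−1) = 3971 mod 78 = 71; d_q = d mod (q−1) = 51.
m₁ = c^(d_p) mod p: c ≡ 6 (mod 79), and 6^71 mod 79 = 77.
m₂ = c^(d_q) mod q: c ≡ 50 (mod 71), and 50^51 mod 71 = 4.
h = q_inv·(m₁ − m₂) mod p = 69·(77 − 4) mod 79 = 60.
m = m₂ + h·q = 4 + 60·71 = 4264.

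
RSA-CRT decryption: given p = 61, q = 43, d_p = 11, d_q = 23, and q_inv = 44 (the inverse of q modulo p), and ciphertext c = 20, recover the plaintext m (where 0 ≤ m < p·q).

m₁ = c^(d_p) mod p: c ≡ 20 (mod 61), and 20^11 mod 61 = 20.
m₂ = c^(d_q) mod q: c ≡ 20 (mod 43), and 20^23 mod 43 = 30.
h = q_inv·(m₁ − m₂) mod p = 44·(20 − 30) mod 61 = 48.
m = m₂ + h·q = 30 + 48·43 = 2094.

2094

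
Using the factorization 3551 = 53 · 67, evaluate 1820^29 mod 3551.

Mod 53: 1820 ≡ 18; 18^29 ≡ 51 (mod 53).
Mod 67: 1820 ≡ 11; 11^29 ≡ 44 (mod 67).
Combine by CRT: x ≡ 51 (mod 53), x ≡ 44 (mod 67) ⇒ x ≡ 1853 (mod 3551).

1853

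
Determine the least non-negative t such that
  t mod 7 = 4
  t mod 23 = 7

53

From t ≡ 4 (mod 7) write t = 4 + 7s. Substituting into t ≡ 7 (mod 23) gives 7s ≡ 3 (mod 23), and since 7⁻¹ ≡ 10 (mod 23), s ≡ 7. Hence t ≡ 4 + 7·7 = 53 (mod 161).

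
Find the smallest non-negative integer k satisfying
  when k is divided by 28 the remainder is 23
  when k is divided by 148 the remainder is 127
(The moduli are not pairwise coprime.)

gcd(28, 148) = 4 and 4 | (127 − 23), so the pair is consistent; merging gives k ≡ 275 (mod 1036), where 1036 = lcm(28, 148).
The solution is unique modulo lcm(28, 148) = 1036.

275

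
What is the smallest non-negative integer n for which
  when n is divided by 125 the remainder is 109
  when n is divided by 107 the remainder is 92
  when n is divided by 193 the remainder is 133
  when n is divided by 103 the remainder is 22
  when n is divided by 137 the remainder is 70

23224270484

Combine the congruences pairwise.
From n ≡ 109 (mod 125) write n = 109 + 125t. Substituting into n ≡ 92 (mod 107) gives 125t ≡ 90 (mod 107), and since 18⁻¹ ≡ 6 (mod 107), t ≡ 5. Hence n ≡ 109 + 125·5 = 734 (mod 13375).
From n ≡ 734 (mod 13375) write n = 734 + 13375t. Substituting into n ≡ 133 (mod 193) gives 13375t ≡ 171 (mod 193), and since 58⁻¹ ≡ 10 (mod 193), t ≡ 166. Hence n ≡ 734 + 13375·166 = 2220984 (mod 2581375).
From n ≡ 2220984 (mod 2581375) write n = 2220984 + 2581375t. Substituting into n ≡ 22 (mod 103) gives 2581375t ≡ 27 (mod 103), and since 92⁻¹ ≡ 28 (mod 103), t ≡ 35. Hence n ≡ 2220984 + 2581375·35 = 92569109 (mod 265881625).
From n ≡ 92569109 (mod 265881625) write n = 92569109 + 265881625t. Substituting into n ≡ 70 (mod 137) gives 265881625t ≡ 80 (mod 137), and since 108⁻¹ ≡ 85 (mod 137), t ≡ 87. Hence n ≡ 92569109 + 265881625·87 = 23224270484 (mod 36425782625).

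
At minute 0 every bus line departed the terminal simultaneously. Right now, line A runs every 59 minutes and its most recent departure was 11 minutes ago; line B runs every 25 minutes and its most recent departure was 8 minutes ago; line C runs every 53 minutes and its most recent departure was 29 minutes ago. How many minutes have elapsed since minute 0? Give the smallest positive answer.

31458

The moduli are pairwise coprime; N = 59·25·53 = 78175.
N/59 = 1325; 1325 ≡ 27 (mod 59); 27·35 ≡ 1, so inverse 35.
N/25 = 3127; 3127 ≡ 2 (mod 25); 2·13 ≡ 1, so inverse 13.
N/53 = 1475; 1475 ≡ 44 (mod 53); 44·47 ≡ 1, so inverse 47.
t ≡ 11·1325·35 + 8·3127·13 + 29·1475·47 = 2845758.
2845758 mod 78175 = 31458.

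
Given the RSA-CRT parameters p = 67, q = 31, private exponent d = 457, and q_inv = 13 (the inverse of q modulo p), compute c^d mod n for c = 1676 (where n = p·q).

872

d_p = d mod (p−1) = 457 mod 66 = 61; d_q = d mod (q−1) = 7.
m₁ = c^(d_p) mod p: c ≡ 1 (mod 67), and 1^61 mod 67 = 1.
m₂ = c^(d_q) mod q: c ≡ 2 (mod 31), and 2^7 mod 31 = 4.
h = q_inv·(m₁ − m₂) mod p = 13·(1 − 4) mod 67 = 28.
m = m₂ + h·q = 4 + 28·31 = 872.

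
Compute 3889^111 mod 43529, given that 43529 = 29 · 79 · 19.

Mod 29: 3889 ≡ 3; by Fermat, exponent reduces to 111 mod 28 = 27; 3^27 ≡ 10 (mod 29).
Mod 79: 3889 ≡ 18; by Fermat, exponent reduces to 111 mod 78 = 33; 18^33 ≡ 52 (mod 79).
Mod 19: 3889 ≡ 13; by Fermat, exponent reduces to 111 mod 18 = 3; 13^3 ≡ 12 (mod 19).
Combine by CRT: x ≡ 10 (mod 29), x ≡ 52 (mod 79), x ≡ 12 (mod 19) ⇒ x ≡ 20513 (mod 43529).

20513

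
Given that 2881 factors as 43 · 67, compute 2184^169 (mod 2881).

Mod 43: 2184 ≡ 34; by Fermat, exponent reduces to 169 mod 42 = 1; 34^1 ≡ 34 (mod 43).
Mod 67: 2184 ≡ 40; by Fermat, exponent reduces to 169 mod 66 = 37; 40^37 ≡ 64 (mod 67).
Combine by CRT: x ≡ 34 (mod 43), x ≡ 64 (mod 67) ⇒ x ≡ 2141 (mod 2881).

2141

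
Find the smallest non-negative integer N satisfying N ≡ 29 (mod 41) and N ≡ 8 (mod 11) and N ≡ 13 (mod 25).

From N ≡ 29 (mod 41) write N = 29 + 41t. Substituting into N ≡ 8 (mod 11) gives 41t ≡ 1 (mod 11), and since 8⁻¹ ≡ 7 (mod 11), t ≡ 7. Hence N ≡ 29 + 41·7 = 316 (mod 451).
From N ≡ 316 (mod 451) write N = 316 + 451t. Substituting into N ≡ 13 (mod 25) gives 451t ≡ 22 (mod 25), and since 1⁻¹ ≡ 1 (mod 25), t ≡ 22. Hence N ≡ 316 + 451·22 = 10238 (mod 11275).

10238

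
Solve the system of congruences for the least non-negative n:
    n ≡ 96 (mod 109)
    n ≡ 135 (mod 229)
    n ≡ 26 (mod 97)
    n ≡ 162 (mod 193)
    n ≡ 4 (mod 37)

From n ≡ 96 (mod 109) write n = 96 + 109t. Substituting into n ≡ 135 (mod 229) gives 109t ≡ 39 (mod 229), and since 109⁻¹ ≡ 208 (mod 229), t ≡ 97. Hence n ≡ 96 + 109·97 = 10669 (mod 24961).
From n ≡ 10669 (mod 24961) write n = 10669 + 24961t. Substituting into n ≡ 26 (mod 97) gives 24961t ≡ 27 (mod 97), and since 32⁻¹ ≡ 94 (mod 97), t ≡ 16. Hence n ≡ 10669 + 24961·16 = 410045 (mod 2421217).
From n ≡ 410045 (mod 2421217) write n = 410045 + 2421217t. Substituting into n ≡ 162 (mod 193) gives 2421217t ≡ 49 (mod 193), and since 32⁻¹ ≡ 187 (mod 193), t ≡ 92. Hence n ≡ 410045 + 2421217·92 = 223162009 (mod 467294881).
From n ≡ 223162009 (mod 467294881) write n = 223162009 + 467294881t. Substituting into n ≡ 4 (mod 37) gives 467294881t ≡ 17 (mod 37), and since 14⁻¹ ≡ 8 (mod 37), t ≡ 25. Hence n ≡ 223162009 + 467294881·25 = 11905534034 (mod 17289910597).

11905534034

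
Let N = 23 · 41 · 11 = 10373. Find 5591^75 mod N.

Mod 23: 5591 ≡ 2; by Fermat, exponent reduces to 75 mod 22 = 9; 2^9 ≡ 6 (mod 23).
Mod 41: 5591 ≡ 15; by Fermat, exponent reduces to 75 mod 40 = 35; 15^35 ≡ 3 (mod 41).
Mod 11: 5591 ≡ 3; by Fermat, exponent reduces to 75 mod 10 = 5; 3^5 ≡ 1 (mod 11).
Combine by CRT: x ≡ 6 (mod 23), x ≡ 3 (mod 41), x ≡ 1 (mod 11) ⇒ x ≡ 3939 (mod 10373).

3939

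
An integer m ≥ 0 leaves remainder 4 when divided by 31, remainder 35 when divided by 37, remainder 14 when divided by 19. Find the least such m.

18387

From m ≡ 4 (mod 31) write m = 4 + 31t. Substituting into m ≡ 35 (mod 37) gives 31t ≡ 31 (mod 37), and since 31⁻¹ ≡ 6 (mod 37), t ≡ 1. Hence m ≡ 4 + 31·1 = 35 (mod 1147).
From m ≡ 35 (mod 1147) write m = 35 + 1147t. Substituting into m ≡ 14 (mod 19) gives 1147t ≡ 17 (mod 19), and since 7⁻¹ ≡ 11 (mod 19), t ≡ 16. Hence m ≡ 35 + 1147·16 = 18387 (mod 21793).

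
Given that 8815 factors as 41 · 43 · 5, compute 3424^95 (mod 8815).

6059

Mod 41: 3424 ≡ 21; by Fermat, exponent reduces to 95 mod 40 = 15; 21^15 ≡ 32 (mod 41).
Mod 43: 3424 ≡ 27; by Fermat, exponent reduces to 95 mod 42 = 11; 27^11 ≡ 39 (mod 43).
Mod 5: 3424 ≡ 4; by Fermat, exponent reduces to 95 mod 4 = 3; 4^3 ≡ 4 (mod 5).
Combine by CRT: x ≡ 32 (mod 41), x ≡ 39 (mod 43), x ≡ 4 (mod 5) ⇒ x ≡ 6059 (mod 8815).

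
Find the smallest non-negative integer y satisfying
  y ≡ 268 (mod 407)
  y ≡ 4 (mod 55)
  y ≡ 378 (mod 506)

76784

Combine the congruences pairwise.
gcd(407, 55) = 11 and 11 | (4 − 268), so the pair is consistent; merging gives y ≡ 1489 (mod 2035), where 2035 = lcm(407, 55).
gcd(2035, 506) = 11 and 11 | (378 − 1489), so the pair is consistent; merging gives y ≡ 76784 (mod 93610), where 93610 = lcm(2035, 506).
The solution is unique modulo lcm(407, 55, 506) = 93610.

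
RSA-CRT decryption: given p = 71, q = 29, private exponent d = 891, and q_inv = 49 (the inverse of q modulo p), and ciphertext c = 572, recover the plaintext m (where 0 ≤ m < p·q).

d_p = d mod (p−1) = 891 mod 70 = 51; d_q = d mod (q−1) = 23.
m₁ = c^(d_p) mod p: c ≡ 4 (mod 71), and 4^51 mod 71 = 9.
m₂ = c^(d_q) mod q: c ≡ 21 (mod 29), and 21^23 mod 29 = 15.
h = q_inv·(m₁ − m₂) mod p = 49·(9 − 15) mod 71 = 61.
m = m₂ + h·q = 15 + 61·29 = 1784.

1784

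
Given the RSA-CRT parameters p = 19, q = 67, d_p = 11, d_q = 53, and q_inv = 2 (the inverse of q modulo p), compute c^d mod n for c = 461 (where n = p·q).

424

m₁ = c^(d_p) mod p: c ≡ 5 (mod 19), and 5^11 mod 19 = 6.
m₂ = c^(d_q) mod q: c ≡ 59 (mod 67), and 59^53 mod 67 = 22.
h = q_inv·(m₁ − m₂) mod p = 2·(6 − 22) mod 19 = 6.
m = m₂ + h·q = 22 + 6·67 = 424.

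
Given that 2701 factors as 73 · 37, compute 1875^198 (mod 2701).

2554

Mod 73: 1875 ≡ 50; by Fermat, exponent reduces to 198 mod 72 = 54; 50^54 ≡ 72 (mod 73).
Mod 37: 1875 ≡ 25; by Fermat, exponent reduces to 198 mod 36 = 18; 25^18 ≡ 1 (mod 37).
Combine by CRT: x ≡ 72 (mod 73), x ≡ 1 (mod 37) ⇒ x ≡ 2554 (mod 2701).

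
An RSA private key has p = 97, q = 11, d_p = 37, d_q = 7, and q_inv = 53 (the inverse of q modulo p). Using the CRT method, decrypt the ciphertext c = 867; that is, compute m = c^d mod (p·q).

576

m₁ = c^(d_p) mod p: c ≡ 91 (mod 97), and 91^37 mod 97 = 91.
m₂ = c^(d_q) mod q: c ≡ 9 (mod 11), and 9^7 mod 11 = 4.
h = q_inv·(m₁ − m₂) mod p = 53·(91 − 4) mod 97 = 52.
m = m₂ + h·q = 4 + 52·11 = 576.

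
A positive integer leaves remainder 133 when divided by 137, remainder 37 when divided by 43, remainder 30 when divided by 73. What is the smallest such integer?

The moduli are pairwise coprime; M = 137·43·73 = 430043.
M/137 = 3139; 3139 ≡ 125 (mod 137); 125·57 ≡ 1, so inverse 57.
M/43 = 10001; 10001 ≡ 25 (mod 43); 25·31 ≡ 1, so inverse 31.
M/73 = 5891; 5891 ≡ 51 (mod 73); 51·63 ≡ 1, so inverse 63.
n ≡ 133·3139·57 + 37·10001·31 + 30·5891·63 = 46401896.
46401896 mod 430043 = 387295.

387295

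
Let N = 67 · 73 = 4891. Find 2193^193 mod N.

Mod 67: 2193 ≡ 49; by Fermat, exponent reduces to 193 mod 66 = 61; 49^61 ≡ 65 (mod 67).
Mod 73: 2193 ≡ 3; by Fermat, exponent reduces to 193 mod 72 = 49; 3^49 ≡ 3 (mod 73).
Combine by CRT: x ≡ 65 (mod 67), x ≡ 3 (mod 73) ⇒ x ≡ 4018 (mod 4891).

4018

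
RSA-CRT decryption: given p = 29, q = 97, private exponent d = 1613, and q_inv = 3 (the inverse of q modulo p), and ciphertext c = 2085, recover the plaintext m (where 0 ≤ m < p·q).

288

d_p = d mod (p−1) = 1613 mod 28 = 17; d_q = d mod (q−1) = 77.
m₁ = c^(d_p) mod p: c ≡ 26 (mod 29), and 26^17 mod 29 = 27.
m₂ = c^(d_q) mod q: c ≡ 48 (mod 97), and 48^77 mod 97 = 94.
h = q_inv·(m₁ − m₂) mod p = 3·(27 − 94) mod 29 = 2.
m = m₂ + h·q = 94 + 2·97 = 288.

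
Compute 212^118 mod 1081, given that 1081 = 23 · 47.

476

Mod 23: 212 ≡ 5; by Fermat, exponent reduces to 118 mod 22 = 8; 5^8 ≡ 16 (mod 23).
Mod 47: 212 ≡ 24; by Fermat, exponent reduces to 118 mod 46 = 26; 24^26 ≡ 6 (mod 47).
Combine by CRT: x ≡ 16 (mod 23), x ≡ 6 (mod 47) ⇒ x ≡ 476 (mod 1081).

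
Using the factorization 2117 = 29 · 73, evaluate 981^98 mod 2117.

Mod 29: 981 ≡ 24; by Fermat, exponent reduces to 98 mod 28 = 14; 24^14 ≡ 1 (mod 29).
Mod 73: 981 ≡ 32; by Fermat, exponent reduces to 98 mod 72 = 26; 32^26 ≡ 16 (mod 73).
Combine by CRT: x ≡ 1 (mod 29), x ≡ 16 (mod 73) ⇒ x ≡ 2060 (mod 2117).

2060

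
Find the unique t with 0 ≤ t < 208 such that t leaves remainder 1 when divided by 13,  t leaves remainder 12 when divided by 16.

92

Combine the congruences pairwise.
From t ≡ 1 (mod 13) write t = 1 + 13s. Substituting into t ≡ 12 (mod 16) gives 13s ≡ 11 (mod 16), and since 13⁻¹ ≡ 5 (mod 16), s ≡ 7. Hence t ≡ 1 + 13·7 = 92 (mod 208).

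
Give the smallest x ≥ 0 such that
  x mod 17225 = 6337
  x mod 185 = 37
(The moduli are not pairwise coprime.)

Combine the congruences pairwise.
gcd(17225, 185) = 5 and 5 | (37 − 6337), so the pair is consistent; merging gives x ≡ 316387 (mod 637325), where 637325 = lcm(17225, 185).
The solution is unique modulo lcm(17225, 185) = 637325.

316387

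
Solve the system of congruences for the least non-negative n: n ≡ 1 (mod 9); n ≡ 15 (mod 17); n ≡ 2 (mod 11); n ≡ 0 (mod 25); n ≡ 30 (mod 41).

1415350

Combine the congruences pairwise.
From n ≡ 1 (mod 9) write n = 1 + 9t. Substituting into n ≡ 15 (mod 17) gives 9t ≡ 14 (mod 17), and since 9⁻¹ ≡ 2 (mod 17), t ≡ 11. Hence n ≡ 1 + 9·11 = 100 (mod 153).
From n ≡ 100 (mod 153) write n = 100 + 153t. Substituting into n ≡ 2 (mod 11) gives 153t ≡ 1 (mod 11), and since 10⁻¹ ≡ 10 (mod 11), t ≡ 10. Hence n ≡ 100 + 153·10 = 1630 (mod 1683).
From n ≡ 1630 (mod 1683) write n = 1630 + 1683t. Substituting into n ≡ 0 (mod 25) gives 1683t ≡ 20 (mod 25), and since 8⁻¹ ≡ 22 (mod 25), t ≡ 15. Hence n ≡ 1630 + 1683·15 = 26875 (mod 42075).
From n ≡ 26875 (mod 42075) write n = 26875 + 42075t. Substituting into n ≡ 30 (mod 41) gives 42075t ≡ 10 (mod 41), and since 9⁻¹ ≡ 32 (mod 41), t ≡ 33. Hence n ≡ 26875 + 42075·33 = 1415350 (mod 1725075).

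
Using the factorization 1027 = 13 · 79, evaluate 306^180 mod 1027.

222

Mod 13: 306 ≡ 7; since 12 | 180, by Fermat 7^180 ≡ 1 (mod 13).
Mod 79: 306 ≡ 69; by Fermat, exponent reduces to 180 mod 78 = 24; 69^24 ≡ 64 (mod 79).
Combine by CRT: x ≡ 1 (mod 13), x ≡ 64 (mod 79) ⇒ x ≡ 222 (mod 1027).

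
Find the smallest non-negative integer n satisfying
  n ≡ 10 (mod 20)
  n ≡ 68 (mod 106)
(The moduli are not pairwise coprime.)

gcd(20, 106) = 2 and 2 | (68 − 10), so the pair is consistent; merging gives n ≡ 810 (mod 1060), where 1060 = lcm(20, 106).
The solution is unique modulo lcm(20, 106) = 1060.

810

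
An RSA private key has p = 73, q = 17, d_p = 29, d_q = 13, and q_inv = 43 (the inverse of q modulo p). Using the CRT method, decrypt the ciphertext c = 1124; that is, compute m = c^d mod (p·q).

15

m₁ = c^(d_p) mod p: c ≡ 29 (mod 73), and 29^29 mod 73 = 15.
m₂ = c^(d_q) mod q: c ≡ 2 (mod 17), and 2^13 mod 17 = 15.
h = q_inv·(m₁ − m₂) mod p = 43·(15 − 15) mod 73 = 0.
m = m₂ + h·q = 15 + 0·17 = 15.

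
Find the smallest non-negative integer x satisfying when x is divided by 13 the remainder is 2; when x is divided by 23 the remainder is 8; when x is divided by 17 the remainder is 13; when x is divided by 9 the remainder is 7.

The moduli are pairwise coprime; N = 13·23·17·9 = 45747.
N/13 = 3519; 3519 ≡ 9 (mod 13); 9·3 ≡ 1, so inverse 3.
N/23 = 1989; 1989 ≡ 11 (mod 23); 11·21 ≡ 1, so inverse 21.
N/17 = 2691; 2691 ≡ 5 (mod 17); 5·7 ≡ 1, so inverse 7.
N/9 = 5083; 5083 ≡ 7 (mod 9); 7·4 ≡ 1, so inverse 4.
x ≡ 2·3519·3 + 8·1989·21 + 13·2691·7 + 7·5083·4 = 742471.
742471 mod 45747 = 10519.

10519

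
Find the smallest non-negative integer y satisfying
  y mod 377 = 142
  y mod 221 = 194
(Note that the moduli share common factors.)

gcd(377, 221) = 13 and 13 | (194 − 142), so the pair is consistent; merging gives y ≡ 2404 (mod 6409), where 6409 = lcm(377, 221).
The solution is unique modulo lcm(377, 221) = 6409.

2404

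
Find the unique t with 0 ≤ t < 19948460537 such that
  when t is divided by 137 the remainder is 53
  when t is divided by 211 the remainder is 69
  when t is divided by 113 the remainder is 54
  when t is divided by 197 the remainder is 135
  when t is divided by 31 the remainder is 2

6790605895

The moduli are pairwise coprime; N = 137·211·113·197·31 = 19948460537.
N/137 = 145609201; 145609201 ≡ 121 (mod 137); 121·77 ≡ 1, so inverse 77.
N/211 = 94542467; 94542467 ≡ 119 (mod 211); 119·172 ≡ 1, so inverse 172.
N/113 = 176535049; 176535049 ≡ 8 (mod 113); 8·99 ≡ 1, so inverse 99.
N/197 = 101261221; 101261221 ≡ 69 (mod 197); 69·20 ≡ 1, so inverse 20.
N/31 = 643498727; 643498727 ≡ 14 (mod 31); 14·20 ≡ 1, so inverse 20.
t ≡ 53·145609201·77 + 69·94542467·172 + 54·176535049·99 + 135·101261221·20 + 2·643498727·20 = 2959162765371.
2959162765371 mod 19948460537 = 6790605895.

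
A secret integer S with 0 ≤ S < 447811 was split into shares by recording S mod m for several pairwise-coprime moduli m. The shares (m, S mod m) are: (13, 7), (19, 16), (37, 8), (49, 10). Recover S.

The moduli are pairwise coprime; N = 13·19·37·49 = 447811.
N/13 = 34447; 34447 ≡ 10 (mod 13); 10·4 ≡ 1, so inverse 4.
N/19 = 23569; 23569 ≡ 9 (mod 19); 9·17 ≡ 1, so inverse 17.
N/37 = 12103; 12103 ≡ 4 (mod 37); 4·28 ≡ 1, so inverse 28.
N/49 = 9139; 9139 ≡ 25 (mod 49); 25·2 ≡ 1, so inverse 2.
S ≡ 7·34447·4 + 16·23569·17 + 8·12103·28 + 10·9139·2 = 10269136.
10269136 mod 447811 = 417294.

417294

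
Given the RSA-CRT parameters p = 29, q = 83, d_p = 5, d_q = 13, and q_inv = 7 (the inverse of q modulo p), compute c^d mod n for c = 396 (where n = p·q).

m₁ = c^(d_p) mod p: c ≡ 19 (mod 29), and 19^5 mod 29 = 21.
m₂ = c^(d_q) mod q: c ≡ 64 (mod 83), and 64^13 mod 83 = 26.
h = q_inv·(m₁ − m₂) mod p = 7·(21 − 26) mod 29 = 23.
m = m₂ + h·q = 26 + 23·83 = 1935.

1935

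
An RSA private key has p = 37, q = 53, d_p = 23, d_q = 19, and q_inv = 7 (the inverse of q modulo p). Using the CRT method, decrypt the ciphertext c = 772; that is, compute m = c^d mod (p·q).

m₁ = c^(d_p) mod p: c ≡ 32 (mod 37), and 32^23 mod 37 = 17.
m₂ = c^(d_q) mod q: c ≡ 30 (mod 53), and 30^19 mod 53 = 23.
h = q_inv·(m₁ − m₂) mod p = 7·(17 − 23) mod 37 = 32.
m = m₂ + h·q = 23 + 32·53 = 1719.

1719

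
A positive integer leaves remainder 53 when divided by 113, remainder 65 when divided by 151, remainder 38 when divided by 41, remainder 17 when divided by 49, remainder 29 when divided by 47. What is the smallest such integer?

1096633639

From n ≡ 53 (mod 113) write n = 53 + 113t. Substituting into n ≡ 65 (mod 151) gives 113t ≡ 12 (mod 151), and since 113⁻¹ ≡ 147 (mod 151), t ≡ 103. Hence n ≡ 53 + 113·103 = 11692 (mod 17063).
From n ≡ 11692 (mod 17063) write n = 11692 + 17063t. Substituting into n ≡ 38 (mod 41) gives 17063t ≡ 31 (mod 41), and since 7⁻¹ ≡ 6 (mod 41), t ≡ 22. Hence n ≡ 11692 + 17063·22 = 387078 (mod 699583).
From n ≡ 387078 (mod 699583) write n = 387078 + 699583t. Substituting into n ≡ 17 (mod 49) gives 699583t ≡ 39 (mod 49), and since 10⁻¹ ≡ 5 (mod 49), t ≡ 48. Hence n ≡ 387078 + 699583·48 = 33967062 (mod 34279567).
From n ≡ 33967062 (mod 34279567) write n = 33967062 + 34279567t. Substituting into n ≡ 29 (mod 47) gives 34279567t ≡ 8 (mod 47), and since 23⁻¹ ≡ 45 (mod 47), t ≡ 31. Hence n ≡ 33967062 + 34279567·31 = 1096633639 (mod 1611139649).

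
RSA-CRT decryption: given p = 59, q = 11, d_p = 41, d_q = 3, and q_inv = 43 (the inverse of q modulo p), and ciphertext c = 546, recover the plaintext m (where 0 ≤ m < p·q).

m₁ = c^(d_p) mod p: c ≡ 15 (mod 59), and 15^41 mod 59 = 27.
m₂ = c^(d_q) mod q: c ≡ 7 (mod 11), and 7^3 mod 11 = 2.
h = q_inv·(m₁ − m₂) mod p = 43·(27 − 2) mod 59 = 13.
m = m₂ + h·q = 2 + 13·11 = 145.

145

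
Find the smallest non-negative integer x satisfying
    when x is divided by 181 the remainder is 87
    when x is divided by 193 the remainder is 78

From x ≡ 87 (mod 181) write x = 87 + 181t. Substituting into x ≡ 78 (mod 193) gives 181t ≡ 184 (mod 193), and since 181⁻¹ ≡ 16 (mod 193), t ≡ 49. Hence x ≡ 87 + 181·49 = 8956 (mod 34933).

8956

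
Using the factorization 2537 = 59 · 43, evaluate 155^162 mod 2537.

Mod 59: 155 ≡ 37; by Fermat, exponent reduces to 162 mod 58 = 46; 37^46 ≡ 49 (mod 59).
Mod 43: 155 ≡ 26; by Fermat, exponent reduces to 162 mod 42 = 36; 26^36 ≡ 16 (mod 43).
Combine by CRT: x ≡ 49 (mod 59), x ≡ 16 (mod 43) ⇒ x ≡ 403 (mod 2537).

403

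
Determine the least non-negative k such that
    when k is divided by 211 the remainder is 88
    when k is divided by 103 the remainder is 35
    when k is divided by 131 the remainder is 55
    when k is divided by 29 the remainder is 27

From k ≡ 88 (mod 211) write k = 88 + 211t. Substituting into k ≡ 35 (mod 103) gives 211t ≡ 50 (mod 103), and since 5⁻¹ ≡ 62 (mod 103), t ≡ 10. Hence k ≡ 88 + 211·10 = 2198 (mod 21733).
From k ≡ 2198 (mod 21733) write k = 2198 + 21733t. Substituting into k ≡ 55 (mod 131) gives 21733t ≡ 84 (mod 131), and since 118⁻¹ ≡ 10 (mod 131), t ≡ 54. Hence k ≡ 2198 + 21733·54 = 1175780 (mod 2847023).
From k ≡ 1175780 (mod 2847023) write k = 1175780 + 2847023t. Substituting into k ≡ 27 (mod 29) gives 2847023t ≡ 23 (mod 29), and since 6⁻¹ ≡ 5 (mod 29), t ≡ 28. Hence k ≡ 1175780 + 2847023·28 = 80892424 (mod 82563667).

80892424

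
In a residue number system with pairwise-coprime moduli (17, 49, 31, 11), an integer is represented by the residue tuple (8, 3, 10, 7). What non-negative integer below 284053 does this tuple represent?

From x ≡ 8 (mod 17) write x = 8 + 17t. Substituting into x ≡ 3 (mod 49) gives 17t ≡ 44 (mod 49), and since 17⁻¹ ≡ 26 (mod 49), t ≡ 17. Hence x ≡ 8 + 17·17 = 297 (mod 833).
From x ≡ 297 (mod 833) write x = 297 + 833t. Substituting into x ≡ 10 (mod 31) gives 833t ≡ 23 (mod 31), and since 27⁻¹ ≡ 23 (mod 31), t ≡ 2. Hence x ≡ 297 + 833·2 = 1963 (mod 25823).
From x ≡ 1963 (mod 25823) write x = 1963 + 25823t. Substituting into x ≡ 7 (mod 11) gives 25823t ≡ 2 (mod 11), and since 6⁻¹ ≡ 2 (mod 11), t ≡ 4. Hence x ≡ 1963 + 25823·4 = 105255 (mod 284053).

105255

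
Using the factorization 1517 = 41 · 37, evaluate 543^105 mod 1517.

Mod 41: 543 ≡ 10; by Fermat, exponent reduces to 105 mod 40 = 25; 10^25 ≡ 1 (mod 41).
Mod 37: 543 ≡ 25; by Fermat, exponent reduces to 105 mod 36 = 33; 25^33 ≡ 27 (mod 37).
Combine by CRT: x ≡ 1 (mod 41), x ≡ 27 (mod 37) ⇒ x ≡ 1026 (mod 1517).

1026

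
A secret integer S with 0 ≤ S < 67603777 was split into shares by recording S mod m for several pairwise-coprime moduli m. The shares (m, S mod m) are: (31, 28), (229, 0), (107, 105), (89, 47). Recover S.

32909132

The moduli are pairwise coprime; N = 31·229·107·89 = 67603777.
N/31 = 2180767; 2180767 ≡ 10 (mod 31); 10·28 ≡ 1, so inverse 28.
N/229 = 295213; 295213 ≡ 32 (mod 229); 32·136 ≡ 1, so inverse 136.
N/107 = 631811; 631811 ≡ 83 (mod 107); 83·49 ≡ 1, so inverse 49.
N/89 = 759593; 759593 ≡ 67 (mod 89); 67·4 ≡ 1, so inverse 4.
S ≡ 28·2180767·28 + 0·295213·136 + 105·631811·49 + 47·759593·4 = 5103192407.
5103192407 mod 67603777 = 32909132.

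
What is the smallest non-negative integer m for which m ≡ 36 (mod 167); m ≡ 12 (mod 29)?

3376

From m ≡ 36 (mod 167) write m = 36 + 167t. Substituting into m ≡ 12 (mod 29) gives 167t ≡ 5 (mod 29), and since 22⁻¹ ≡ 4 (mod 29), t ≡ 20. Hence m ≡ 36 + 167·20 = 3376 (mod 4843).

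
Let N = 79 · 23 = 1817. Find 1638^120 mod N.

Mod 79: 1638 ≡ 58; by Fermat, exponent reduces to 120 mod 78 = 42; 58^42 ≡ 18 (mod 79).
Mod 23: 1638 ≡ 5; by Fermat, exponent reduces to 120 mod 22 = 10; 5^10 ≡ 9 (mod 23).
Combine by CRT: x ≡ 18 (mod 79), x ≡ 9 (mod 23) ⇒ x ≡ 492 (mod 1817).

492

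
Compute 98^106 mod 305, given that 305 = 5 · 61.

224

Mod 5: 98 ≡ 3; by Fermat, exponent reduces to 106 mod 4 = 2; 3^2 ≡ 4 (mod 5).
Mod 61: 98 ≡ 37; by Fermat, exponent reduces to 106 mod 60 = 46; 37^46 ≡ 41 (mod 61).
Combine by CRT: x ≡ 4 (mod 5), x ≡ 41 (mod 61) ⇒ x ≡ 224 (mod 305).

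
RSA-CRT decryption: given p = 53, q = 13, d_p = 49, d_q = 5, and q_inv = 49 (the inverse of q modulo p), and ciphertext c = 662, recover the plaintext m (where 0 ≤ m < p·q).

m₁ = c^(d_p) mod p: c ≡ 26 (mod 53), and 26^49 mod 53 = 45.
m₂ = c^(d_q) mod q: c ≡ 12 (mod 13), and 12^5 mod 13 = 12.
h = q_inv·(m₁ − m₂) mod p = 49·(45 − 12) mod 53 = 27.
m = m₂ + h·q = 12 + 27·13 = 363.

363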